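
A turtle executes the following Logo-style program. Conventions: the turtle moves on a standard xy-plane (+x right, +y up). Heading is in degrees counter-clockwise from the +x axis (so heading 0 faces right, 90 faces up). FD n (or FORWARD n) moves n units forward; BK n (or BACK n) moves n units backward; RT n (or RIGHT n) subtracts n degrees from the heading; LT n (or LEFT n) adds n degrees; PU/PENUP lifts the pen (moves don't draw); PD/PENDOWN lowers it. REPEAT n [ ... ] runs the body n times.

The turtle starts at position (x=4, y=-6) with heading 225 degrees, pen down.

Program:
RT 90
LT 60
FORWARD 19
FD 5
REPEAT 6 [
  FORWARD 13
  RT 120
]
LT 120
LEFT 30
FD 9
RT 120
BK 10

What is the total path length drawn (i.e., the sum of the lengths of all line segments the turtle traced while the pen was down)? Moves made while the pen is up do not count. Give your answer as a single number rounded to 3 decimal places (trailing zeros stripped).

Executing turtle program step by step:
Start: pos=(4,-6), heading=225, pen down
RT 90: heading 225 -> 135
LT 60: heading 135 -> 195
FD 19: (4,-6) -> (-14.353,-10.918) [heading=195, draw]
FD 5: (-14.353,-10.918) -> (-19.182,-12.212) [heading=195, draw]
REPEAT 6 [
  -- iteration 1/6 --
  FD 13: (-19.182,-12.212) -> (-31.739,-15.576) [heading=195, draw]
  RT 120: heading 195 -> 75
  -- iteration 2/6 --
  FD 13: (-31.739,-15.576) -> (-28.375,-3.019) [heading=75, draw]
  RT 120: heading 75 -> 315
  -- iteration 3/6 --
  FD 13: (-28.375,-3.019) -> (-19.182,-12.212) [heading=315, draw]
  RT 120: heading 315 -> 195
  -- iteration 4/6 --
  FD 13: (-19.182,-12.212) -> (-31.739,-15.576) [heading=195, draw]
  RT 120: heading 195 -> 75
  -- iteration 5/6 --
  FD 13: (-31.739,-15.576) -> (-28.375,-3.019) [heading=75, draw]
  RT 120: heading 75 -> 315
  -- iteration 6/6 --
  FD 13: (-28.375,-3.019) -> (-19.182,-12.212) [heading=315, draw]
  RT 120: heading 315 -> 195
]
LT 120: heading 195 -> 315
LT 30: heading 315 -> 345
FD 9: (-19.182,-12.212) -> (-10.489,-14.541) [heading=345, draw]
RT 120: heading 345 -> 225
BK 10: (-10.489,-14.541) -> (-3.418,-7.47) [heading=225, draw]
Final: pos=(-3.418,-7.47), heading=225, 10 segment(s) drawn

Segment lengths:
  seg 1: (4,-6) -> (-14.353,-10.918), length = 19
  seg 2: (-14.353,-10.918) -> (-19.182,-12.212), length = 5
  seg 3: (-19.182,-12.212) -> (-31.739,-15.576), length = 13
  seg 4: (-31.739,-15.576) -> (-28.375,-3.019), length = 13
  seg 5: (-28.375,-3.019) -> (-19.182,-12.212), length = 13
  seg 6: (-19.182,-12.212) -> (-31.739,-15.576), length = 13
  seg 7: (-31.739,-15.576) -> (-28.375,-3.019), length = 13
  seg 8: (-28.375,-3.019) -> (-19.182,-12.212), length = 13
  seg 9: (-19.182,-12.212) -> (-10.489,-14.541), length = 9
  seg 10: (-10.489,-14.541) -> (-3.418,-7.47), length = 10
Total = 121

Answer: 121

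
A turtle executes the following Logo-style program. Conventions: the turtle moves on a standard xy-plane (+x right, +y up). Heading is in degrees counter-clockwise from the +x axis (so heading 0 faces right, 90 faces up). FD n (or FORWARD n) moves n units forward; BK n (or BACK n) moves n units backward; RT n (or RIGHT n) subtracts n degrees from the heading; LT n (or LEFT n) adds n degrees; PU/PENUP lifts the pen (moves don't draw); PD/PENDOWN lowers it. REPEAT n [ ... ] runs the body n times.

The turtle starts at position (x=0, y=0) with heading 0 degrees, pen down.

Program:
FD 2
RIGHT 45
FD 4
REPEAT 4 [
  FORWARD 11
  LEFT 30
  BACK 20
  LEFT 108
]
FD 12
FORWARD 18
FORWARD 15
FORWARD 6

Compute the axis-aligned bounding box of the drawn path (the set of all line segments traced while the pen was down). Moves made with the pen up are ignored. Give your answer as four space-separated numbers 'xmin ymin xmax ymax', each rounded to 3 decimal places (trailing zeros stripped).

Executing turtle program step by step:
Start: pos=(0,0), heading=0, pen down
FD 2: (0,0) -> (2,0) [heading=0, draw]
RT 45: heading 0 -> 315
FD 4: (2,0) -> (4.828,-2.828) [heading=315, draw]
REPEAT 4 [
  -- iteration 1/4 --
  FD 11: (4.828,-2.828) -> (12.607,-10.607) [heading=315, draw]
  LT 30: heading 315 -> 345
  BK 20: (12.607,-10.607) -> (-6.712,-5.43) [heading=345, draw]
  LT 108: heading 345 -> 93
  -- iteration 2/4 --
  FD 11: (-6.712,-5.43) -> (-7.288,5.555) [heading=93, draw]
  LT 30: heading 93 -> 123
  BK 20: (-7.288,5.555) -> (3.605,-11.219) [heading=123, draw]
  LT 108: heading 123 -> 231
  -- iteration 3/4 --
  FD 11: (3.605,-11.219) -> (-3.317,-19.767) [heading=231, draw]
  LT 30: heading 231 -> 261
  BK 20: (-3.317,-19.767) -> (-0.189,-0.014) [heading=261, draw]
  LT 108: heading 261 -> 9
  -- iteration 4/4 --
  FD 11: (-0.189,-0.014) -> (10.676,1.707) [heading=9, draw]
  LT 30: heading 9 -> 39
  BK 20: (10.676,1.707) -> (-4.867,-10.879) [heading=39, draw]
  LT 108: heading 39 -> 147
]
FD 12: (-4.867,-10.879) -> (-14.931,-4.344) [heading=147, draw]
FD 18: (-14.931,-4.344) -> (-30.027,5.46) [heading=147, draw]
FD 15: (-30.027,5.46) -> (-42.607,13.63) [heading=147, draw]
FD 6: (-42.607,13.63) -> (-47.639,16.897) [heading=147, draw]
Final: pos=(-47.639,16.897), heading=147, 14 segment(s) drawn

Segment endpoints: x in {-47.639, -42.607, -30.027, -14.931, -7.288, -6.712, -4.867, -3.317, -0.189, 0, 2, 3.605, 4.828, 10.676, 12.607}, y in {-19.767, -11.219, -10.879, -10.607, -5.43, -4.344, -2.828, -0.014, 0, 1.707, 5.46, 5.555, 13.63, 16.897}
xmin=-47.639, ymin=-19.767, xmax=12.607, ymax=16.897

Answer: -47.639 -19.767 12.607 16.897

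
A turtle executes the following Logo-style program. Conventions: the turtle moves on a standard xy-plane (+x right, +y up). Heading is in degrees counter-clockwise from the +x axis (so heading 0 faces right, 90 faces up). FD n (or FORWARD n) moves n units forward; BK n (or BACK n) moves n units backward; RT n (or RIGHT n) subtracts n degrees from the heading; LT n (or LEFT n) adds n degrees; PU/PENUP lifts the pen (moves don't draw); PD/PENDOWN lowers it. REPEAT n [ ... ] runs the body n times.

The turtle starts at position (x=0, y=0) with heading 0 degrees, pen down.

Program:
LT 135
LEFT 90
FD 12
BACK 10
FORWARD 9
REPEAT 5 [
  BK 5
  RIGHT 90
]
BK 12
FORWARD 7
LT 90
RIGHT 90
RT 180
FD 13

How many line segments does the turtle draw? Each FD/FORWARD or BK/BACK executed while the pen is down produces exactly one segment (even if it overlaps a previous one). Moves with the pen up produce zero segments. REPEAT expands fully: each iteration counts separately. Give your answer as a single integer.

Answer: 11

Derivation:
Executing turtle program step by step:
Start: pos=(0,0), heading=0, pen down
LT 135: heading 0 -> 135
LT 90: heading 135 -> 225
FD 12: (0,0) -> (-8.485,-8.485) [heading=225, draw]
BK 10: (-8.485,-8.485) -> (-1.414,-1.414) [heading=225, draw]
FD 9: (-1.414,-1.414) -> (-7.778,-7.778) [heading=225, draw]
REPEAT 5 [
  -- iteration 1/5 --
  BK 5: (-7.778,-7.778) -> (-4.243,-4.243) [heading=225, draw]
  RT 90: heading 225 -> 135
  -- iteration 2/5 --
  BK 5: (-4.243,-4.243) -> (-0.707,-7.778) [heading=135, draw]
  RT 90: heading 135 -> 45
  -- iteration 3/5 --
  BK 5: (-0.707,-7.778) -> (-4.243,-11.314) [heading=45, draw]
  RT 90: heading 45 -> 315
  -- iteration 4/5 --
  BK 5: (-4.243,-11.314) -> (-7.778,-7.778) [heading=315, draw]
  RT 90: heading 315 -> 225
  -- iteration 5/5 --
  BK 5: (-7.778,-7.778) -> (-4.243,-4.243) [heading=225, draw]
  RT 90: heading 225 -> 135
]
BK 12: (-4.243,-4.243) -> (4.243,-12.728) [heading=135, draw]
FD 7: (4.243,-12.728) -> (-0.707,-7.778) [heading=135, draw]
LT 90: heading 135 -> 225
RT 90: heading 225 -> 135
RT 180: heading 135 -> 315
FD 13: (-0.707,-7.778) -> (8.485,-16.971) [heading=315, draw]
Final: pos=(8.485,-16.971), heading=315, 11 segment(s) drawn
Segments drawn: 11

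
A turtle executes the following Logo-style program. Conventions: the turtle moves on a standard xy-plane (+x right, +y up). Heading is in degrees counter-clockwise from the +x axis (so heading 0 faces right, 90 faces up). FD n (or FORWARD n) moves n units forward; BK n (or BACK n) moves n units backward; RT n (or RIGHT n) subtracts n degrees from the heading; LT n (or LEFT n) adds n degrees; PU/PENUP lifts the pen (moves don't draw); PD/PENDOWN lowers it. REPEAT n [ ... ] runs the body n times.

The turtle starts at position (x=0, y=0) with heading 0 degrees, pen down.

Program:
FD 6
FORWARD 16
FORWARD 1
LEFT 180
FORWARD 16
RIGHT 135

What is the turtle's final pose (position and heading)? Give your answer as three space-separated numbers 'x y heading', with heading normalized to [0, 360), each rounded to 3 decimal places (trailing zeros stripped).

Executing turtle program step by step:
Start: pos=(0,0), heading=0, pen down
FD 6: (0,0) -> (6,0) [heading=0, draw]
FD 16: (6,0) -> (22,0) [heading=0, draw]
FD 1: (22,0) -> (23,0) [heading=0, draw]
LT 180: heading 0 -> 180
FD 16: (23,0) -> (7,0) [heading=180, draw]
RT 135: heading 180 -> 45
Final: pos=(7,0), heading=45, 4 segment(s) drawn

Answer: 7 0 45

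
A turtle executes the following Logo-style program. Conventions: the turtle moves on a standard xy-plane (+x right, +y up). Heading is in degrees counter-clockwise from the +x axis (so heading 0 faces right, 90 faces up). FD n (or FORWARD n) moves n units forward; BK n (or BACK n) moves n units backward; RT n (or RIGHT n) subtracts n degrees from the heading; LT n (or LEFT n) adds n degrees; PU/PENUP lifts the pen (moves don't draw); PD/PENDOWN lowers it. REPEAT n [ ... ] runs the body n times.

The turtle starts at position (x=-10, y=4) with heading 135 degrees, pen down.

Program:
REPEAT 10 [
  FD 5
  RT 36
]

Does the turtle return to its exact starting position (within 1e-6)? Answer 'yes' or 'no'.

Answer: yes

Derivation:
Executing turtle program step by step:
Start: pos=(-10,4), heading=135, pen down
REPEAT 10 [
  -- iteration 1/10 --
  FD 5: (-10,4) -> (-13.536,7.536) [heading=135, draw]
  RT 36: heading 135 -> 99
  -- iteration 2/10 --
  FD 5: (-13.536,7.536) -> (-14.318,12.474) [heading=99, draw]
  RT 36: heading 99 -> 63
  -- iteration 3/10 --
  FD 5: (-14.318,12.474) -> (-12.048,16.929) [heading=63, draw]
  RT 36: heading 63 -> 27
  -- iteration 4/10 --
  FD 5: (-12.048,16.929) -> (-7.593,19.199) [heading=27, draw]
  RT 36: heading 27 -> 351
  -- iteration 5/10 --
  FD 5: (-7.593,19.199) -> (-2.654,18.417) [heading=351, draw]
  RT 36: heading 351 -> 315
  -- iteration 6/10 --
  FD 5: (-2.654,18.417) -> (0.881,14.881) [heading=315, draw]
  RT 36: heading 315 -> 279
  -- iteration 7/10 --
  FD 5: (0.881,14.881) -> (1.663,9.943) [heading=279, draw]
  RT 36: heading 279 -> 243
  -- iteration 8/10 --
  FD 5: (1.663,9.943) -> (-0.607,5.488) [heading=243, draw]
  RT 36: heading 243 -> 207
  -- iteration 9/10 --
  FD 5: (-0.607,5.488) -> (-5.062,3.218) [heading=207, draw]
  RT 36: heading 207 -> 171
  -- iteration 10/10 --
  FD 5: (-5.062,3.218) -> (-10,4) [heading=171, draw]
  RT 36: heading 171 -> 135
]
Final: pos=(-10,4), heading=135, 10 segment(s) drawn

Start position: (-10, 4)
Final position: (-10, 4)
Distance = 0; < 1e-6 -> CLOSED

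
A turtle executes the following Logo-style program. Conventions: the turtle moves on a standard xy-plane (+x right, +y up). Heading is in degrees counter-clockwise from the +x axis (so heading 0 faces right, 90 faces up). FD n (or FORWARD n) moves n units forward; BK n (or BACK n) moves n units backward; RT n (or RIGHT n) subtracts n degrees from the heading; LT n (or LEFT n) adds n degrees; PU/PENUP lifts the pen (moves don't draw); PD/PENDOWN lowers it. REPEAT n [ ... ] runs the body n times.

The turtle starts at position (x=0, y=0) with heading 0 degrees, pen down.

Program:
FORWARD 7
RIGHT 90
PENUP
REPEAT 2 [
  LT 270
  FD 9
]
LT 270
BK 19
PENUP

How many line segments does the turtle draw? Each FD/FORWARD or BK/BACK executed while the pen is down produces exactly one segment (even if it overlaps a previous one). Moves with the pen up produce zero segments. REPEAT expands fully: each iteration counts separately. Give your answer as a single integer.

Executing turtle program step by step:
Start: pos=(0,0), heading=0, pen down
FD 7: (0,0) -> (7,0) [heading=0, draw]
RT 90: heading 0 -> 270
PU: pen up
REPEAT 2 [
  -- iteration 1/2 --
  LT 270: heading 270 -> 180
  FD 9: (7,0) -> (-2,0) [heading=180, move]
  -- iteration 2/2 --
  LT 270: heading 180 -> 90
  FD 9: (-2,0) -> (-2,9) [heading=90, move]
]
LT 270: heading 90 -> 0
BK 19: (-2,9) -> (-21,9) [heading=0, move]
PU: pen up
Final: pos=(-21,9), heading=0, 1 segment(s) drawn
Segments drawn: 1

Answer: 1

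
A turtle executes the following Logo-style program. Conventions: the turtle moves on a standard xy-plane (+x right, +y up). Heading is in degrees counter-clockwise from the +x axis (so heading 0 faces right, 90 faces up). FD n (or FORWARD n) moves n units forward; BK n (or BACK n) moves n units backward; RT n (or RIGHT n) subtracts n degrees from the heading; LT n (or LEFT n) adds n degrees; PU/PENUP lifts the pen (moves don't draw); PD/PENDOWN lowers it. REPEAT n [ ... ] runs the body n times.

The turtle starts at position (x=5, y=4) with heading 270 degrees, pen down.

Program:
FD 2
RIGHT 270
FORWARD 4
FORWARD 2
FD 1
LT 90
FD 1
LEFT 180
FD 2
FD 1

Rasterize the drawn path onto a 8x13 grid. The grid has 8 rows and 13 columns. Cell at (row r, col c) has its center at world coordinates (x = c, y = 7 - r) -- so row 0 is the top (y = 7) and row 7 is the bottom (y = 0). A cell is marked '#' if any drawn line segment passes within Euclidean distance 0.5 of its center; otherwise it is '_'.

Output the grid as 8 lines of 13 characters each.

Segment 0: (5,4) -> (5,2)
Segment 1: (5,2) -> (9,2)
Segment 2: (9,2) -> (11,2)
Segment 3: (11,2) -> (12,2)
Segment 4: (12,2) -> (12,3)
Segment 5: (12,3) -> (12,1)
Segment 6: (12,1) -> (12,0)

Answer: _____________
_____________
_____________
_____#_______
_____#______#
_____########
____________#
____________#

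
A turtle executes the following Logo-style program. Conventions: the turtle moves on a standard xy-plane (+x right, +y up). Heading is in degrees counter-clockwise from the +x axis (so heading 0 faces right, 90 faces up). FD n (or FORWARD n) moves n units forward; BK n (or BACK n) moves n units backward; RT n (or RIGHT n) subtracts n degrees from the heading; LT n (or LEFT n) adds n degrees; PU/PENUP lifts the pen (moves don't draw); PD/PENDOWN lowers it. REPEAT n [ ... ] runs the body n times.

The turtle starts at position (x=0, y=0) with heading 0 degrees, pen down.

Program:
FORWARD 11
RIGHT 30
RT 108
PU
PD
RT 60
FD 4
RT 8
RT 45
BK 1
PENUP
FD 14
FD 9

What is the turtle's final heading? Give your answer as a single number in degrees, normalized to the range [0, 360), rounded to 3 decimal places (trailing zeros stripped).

Executing turtle program step by step:
Start: pos=(0,0), heading=0, pen down
FD 11: (0,0) -> (11,0) [heading=0, draw]
RT 30: heading 0 -> 330
RT 108: heading 330 -> 222
PU: pen up
PD: pen down
RT 60: heading 222 -> 162
FD 4: (11,0) -> (7.196,1.236) [heading=162, draw]
RT 8: heading 162 -> 154
RT 45: heading 154 -> 109
BK 1: (7.196,1.236) -> (7.521,0.291) [heading=109, draw]
PU: pen up
FD 14: (7.521,0.291) -> (2.963,13.528) [heading=109, move]
FD 9: (2.963,13.528) -> (0.033,22.037) [heading=109, move]
Final: pos=(0.033,22.037), heading=109, 3 segment(s) drawn

Answer: 109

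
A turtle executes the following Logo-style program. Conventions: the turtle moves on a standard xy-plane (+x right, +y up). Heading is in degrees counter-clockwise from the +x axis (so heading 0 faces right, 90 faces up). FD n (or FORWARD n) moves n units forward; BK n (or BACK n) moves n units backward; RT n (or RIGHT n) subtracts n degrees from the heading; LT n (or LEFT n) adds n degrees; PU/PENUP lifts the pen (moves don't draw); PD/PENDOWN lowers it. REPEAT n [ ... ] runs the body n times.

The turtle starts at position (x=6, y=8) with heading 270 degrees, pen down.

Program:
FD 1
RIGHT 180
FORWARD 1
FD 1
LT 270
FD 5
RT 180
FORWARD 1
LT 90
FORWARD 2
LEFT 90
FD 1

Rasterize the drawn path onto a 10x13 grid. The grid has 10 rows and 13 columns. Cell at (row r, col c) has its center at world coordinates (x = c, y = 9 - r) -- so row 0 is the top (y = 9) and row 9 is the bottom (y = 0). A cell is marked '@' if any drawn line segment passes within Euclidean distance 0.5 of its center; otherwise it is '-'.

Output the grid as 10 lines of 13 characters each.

Answer: ------@@@@@@-
------@---@--
------@---@@-
-------------
-------------
-------------
-------------
-------------
-------------
-------------

Derivation:
Segment 0: (6,8) -> (6,7)
Segment 1: (6,7) -> (6,8)
Segment 2: (6,8) -> (6,9)
Segment 3: (6,9) -> (11,9)
Segment 4: (11,9) -> (10,9)
Segment 5: (10,9) -> (10,7)
Segment 6: (10,7) -> (11,7)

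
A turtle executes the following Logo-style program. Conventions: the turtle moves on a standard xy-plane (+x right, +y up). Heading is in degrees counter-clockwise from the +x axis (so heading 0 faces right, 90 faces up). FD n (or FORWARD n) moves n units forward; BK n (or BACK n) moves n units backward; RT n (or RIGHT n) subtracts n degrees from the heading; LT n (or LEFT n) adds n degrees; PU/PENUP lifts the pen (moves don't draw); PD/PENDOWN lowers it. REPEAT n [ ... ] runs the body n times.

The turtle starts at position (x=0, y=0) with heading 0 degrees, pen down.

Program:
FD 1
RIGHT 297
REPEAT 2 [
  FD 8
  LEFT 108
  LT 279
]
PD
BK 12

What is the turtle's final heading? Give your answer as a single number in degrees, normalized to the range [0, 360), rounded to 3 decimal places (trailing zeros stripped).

Answer: 117

Derivation:
Executing turtle program step by step:
Start: pos=(0,0), heading=0, pen down
FD 1: (0,0) -> (1,0) [heading=0, draw]
RT 297: heading 0 -> 63
REPEAT 2 [
  -- iteration 1/2 --
  FD 8: (1,0) -> (4.632,7.128) [heading=63, draw]
  LT 108: heading 63 -> 171
  LT 279: heading 171 -> 90
  -- iteration 2/2 --
  FD 8: (4.632,7.128) -> (4.632,15.128) [heading=90, draw]
  LT 108: heading 90 -> 198
  LT 279: heading 198 -> 117
]
PD: pen down
BK 12: (4.632,15.128) -> (10.08,4.436) [heading=117, draw]
Final: pos=(10.08,4.436), heading=117, 4 segment(s) drawn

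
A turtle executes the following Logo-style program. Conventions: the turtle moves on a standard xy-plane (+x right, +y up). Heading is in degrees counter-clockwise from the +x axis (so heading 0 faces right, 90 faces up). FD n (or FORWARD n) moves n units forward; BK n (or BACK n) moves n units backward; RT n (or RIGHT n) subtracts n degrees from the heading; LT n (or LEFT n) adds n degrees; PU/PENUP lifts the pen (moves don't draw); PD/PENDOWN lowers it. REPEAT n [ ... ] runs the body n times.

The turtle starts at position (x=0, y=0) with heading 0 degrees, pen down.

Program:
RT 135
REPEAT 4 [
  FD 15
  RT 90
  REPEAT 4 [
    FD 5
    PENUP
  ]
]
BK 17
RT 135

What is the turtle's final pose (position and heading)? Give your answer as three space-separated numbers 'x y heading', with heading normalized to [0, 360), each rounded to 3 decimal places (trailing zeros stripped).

Executing turtle program step by step:
Start: pos=(0,0), heading=0, pen down
RT 135: heading 0 -> 225
REPEAT 4 [
  -- iteration 1/4 --
  FD 15: (0,0) -> (-10.607,-10.607) [heading=225, draw]
  RT 90: heading 225 -> 135
  REPEAT 4 [
    -- iteration 1/4 --
    FD 5: (-10.607,-10.607) -> (-14.142,-7.071) [heading=135, draw]
    PU: pen up
    -- iteration 2/4 --
    FD 5: (-14.142,-7.071) -> (-17.678,-3.536) [heading=135, move]
    PU: pen up
    -- iteration 3/4 --
    FD 5: (-17.678,-3.536) -> (-21.213,0) [heading=135, move]
    PU: pen up
    -- iteration 4/4 --
    FD 5: (-21.213,0) -> (-24.749,3.536) [heading=135, move]
    PU: pen up
  ]
  -- iteration 2/4 --
  FD 15: (-24.749,3.536) -> (-35.355,14.142) [heading=135, move]
  RT 90: heading 135 -> 45
  REPEAT 4 [
    -- iteration 1/4 --
    FD 5: (-35.355,14.142) -> (-31.82,17.678) [heading=45, move]
    PU: pen up
    -- iteration 2/4 --
    FD 5: (-31.82,17.678) -> (-28.284,21.213) [heading=45, move]
    PU: pen up
    -- iteration 3/4 --
    FD 5: (-28.284,21.213) -> (-24.749,24.749) [heading=45, move]
    PU: pen up
    -- iteration 4/4 --
    FD 5: (-24.749,24.749) -> (-21.213,28.284) [heading=45, move]
    PU: pen up
  ]
  -- iteration 3/4 --
  FD 15: (-21.213,28.284) -> (-10.607,38.891) [heading=45, move]
  RT 90: heading 45 -> 315
  REPEAT 4 [
    -- iteration 1/4 --
    FD 5: (-10.607,38.891) -> (-7.071,35.355) [heading=315, move]
    PU: pen up
    -- iteration 2/4 --
    FD 5: (-7.071,35.355) -> (-3.536,31.82) [heading=315, move]
    PU: pen up
    -- iteration 3/4 --
    FD 5: (-3.536,31.82) -> (0,28.284) [heading=315, move]
    PU: pen up
    -- iteration 4/4 --
    FD 5: (0,28.284) -> (3.536,24.749) [heading=315, move]
    PU: pen up
  ]
  -- iteration 4/4 --
  FD 15: (3.536,24.749) -> (14.142,14.142) [heading=315, move]
  RT 90: heading 315 -> 225
  REPEAT 4 [
    -- iteration 1/4 --
    FD 5: (14.142,14.142) -> (10.607,10.607) [heading=225, move]
    PU: pen up
    -- iteration 2/4 --
    FD 5: (10.607,10.607) -> (7.071,7.071) [heading=225, move]
    PU: pen up
    -- iteration 3/4 --
    FD 5: (7.071,7.071) -> (3.536,3.536) [heading=225, move]
    PU: pen up
    -- iteration 4/4 --
    FD 5: (3.536,3.536) -> (0,0) [heading=225, move]
    PU: pen up
  ]
]
BK 17: (0,0) -> (12.021,12.021) [heading=225, move]
RT 135: heading 225 -> 90
Final: pos=(12.021,12.021), heading=90, 2 segment(s) drawn

Answer: 12.021 12.021 90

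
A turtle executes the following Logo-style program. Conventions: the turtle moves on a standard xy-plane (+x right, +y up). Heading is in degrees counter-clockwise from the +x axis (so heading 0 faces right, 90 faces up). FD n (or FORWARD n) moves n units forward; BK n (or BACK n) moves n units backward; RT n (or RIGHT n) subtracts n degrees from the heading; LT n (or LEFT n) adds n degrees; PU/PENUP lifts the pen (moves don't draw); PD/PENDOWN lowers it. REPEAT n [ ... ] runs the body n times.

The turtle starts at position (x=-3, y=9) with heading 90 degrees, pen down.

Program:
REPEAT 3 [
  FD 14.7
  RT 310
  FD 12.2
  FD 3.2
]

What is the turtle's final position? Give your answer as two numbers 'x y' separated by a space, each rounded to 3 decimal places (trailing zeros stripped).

Executing turtle program step by step:
Start: pos=(-3,9), heading=90, pen down
REPEAT 3 [
  -- iteration 1/3 --
  FD 14.7: (-3,9) -> (-3,23.7) [heading=90, draw]
  RT 310: heading 90 -> 140
  FD 12.2: (-3,23.7) -> (-12.346,31.542) [heading=140, draw]
  FD 3.2: (-12.346,31.542) -> (-14.797,33.599) [heading=140, draw]
  -- iteration 2/3 --
  FD 14.7: (-14.797,33.599) -> (-26.058,43.048) [heading=140, draw]
  RT 310: heading 140 -> 190
  FD 12.2: (-26.058,43.048) -> (-38.073,40.929) [heading=190, draw]
  FD 3.2: (-38.073,40.929) -> (-41.224,40.374) [heading=190, draw]
  -- iteration 3/3 --
  FD 14.7: (-41.224,40.374) -> (-55.701,37.821) [heading=190, draw]
  RT 310: heading 190 -> 240
  FD 12.2: (-55.701,37.821) -> (-61.801,27.256) [heading=240, draw]
  FD 3.2: (-61.801,27.256) -> (-63.401,24.484) [heading=240, draw]
]
Final: pos=(-63.401,24.484), heading=240, 9 segment(s) drawn

Answer: -63.401 24.484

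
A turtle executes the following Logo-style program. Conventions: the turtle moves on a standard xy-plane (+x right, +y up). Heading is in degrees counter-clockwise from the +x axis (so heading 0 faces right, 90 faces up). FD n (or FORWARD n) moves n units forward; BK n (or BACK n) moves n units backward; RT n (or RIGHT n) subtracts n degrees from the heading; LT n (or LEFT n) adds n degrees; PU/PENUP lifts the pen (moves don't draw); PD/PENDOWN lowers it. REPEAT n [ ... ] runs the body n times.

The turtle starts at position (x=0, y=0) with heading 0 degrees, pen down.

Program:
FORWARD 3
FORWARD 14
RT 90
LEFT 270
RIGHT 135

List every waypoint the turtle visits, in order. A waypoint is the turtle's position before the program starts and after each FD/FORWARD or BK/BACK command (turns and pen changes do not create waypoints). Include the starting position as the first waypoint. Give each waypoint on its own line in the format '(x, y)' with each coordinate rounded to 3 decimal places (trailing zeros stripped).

Executing turtle program step by step:
Start: pos=(0,0), heading=0, pen down
FD 3: (0,0) -> (3,0) [heading=0, draw]
FD 14: (3,0) -> (17,0) [heading=0, draw]
RT 90: heading 0 -> 270
LT 270: heading 270 -> 180
RT 135: heading 180 -> 45
Final: pos=(17,0), heading=45, 2 segment(s) drawn
Waypoints (3 total):
(0, 0)
(3, 0)
(17, 0)

Answer: (0, 0)
(3, 0)
(17, 0)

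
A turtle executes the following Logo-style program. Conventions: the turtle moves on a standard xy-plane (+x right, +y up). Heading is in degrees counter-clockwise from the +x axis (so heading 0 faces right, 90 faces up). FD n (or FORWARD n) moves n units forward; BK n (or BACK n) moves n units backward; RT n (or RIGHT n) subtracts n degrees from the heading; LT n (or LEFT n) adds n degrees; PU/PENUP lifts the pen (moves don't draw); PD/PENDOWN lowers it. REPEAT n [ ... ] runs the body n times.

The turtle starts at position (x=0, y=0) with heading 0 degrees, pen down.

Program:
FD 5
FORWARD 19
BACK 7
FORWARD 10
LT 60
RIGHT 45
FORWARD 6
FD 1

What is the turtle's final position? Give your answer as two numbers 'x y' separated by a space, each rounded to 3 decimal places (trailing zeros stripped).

Executing turtle program step by step:
Start: pos=(0,0), heading=0, pen down
FD 5: (0,0) -> (5,0) [heading=0, draw]
FD 19: (5,0) -> (24,0) [heading=0, draw]
BK 7: (24,0) -> (17,0) [heading=0, draw]
FD 10: (17,0) -> (27,0) [heading=0, draw]
LT 60: heading 0 -> 60
RT 45: heading 60 -> 15
FD 6: (27,0) -> (32.796,1.553) [heading=15, draw]
FD 1: (32.796,1.553) -> (33.761,1.812) [heading=15, draw]
Final: pos=(33.761,1.812), heading=15, 6 segment(s) drawn

Answer: 33.761 1.812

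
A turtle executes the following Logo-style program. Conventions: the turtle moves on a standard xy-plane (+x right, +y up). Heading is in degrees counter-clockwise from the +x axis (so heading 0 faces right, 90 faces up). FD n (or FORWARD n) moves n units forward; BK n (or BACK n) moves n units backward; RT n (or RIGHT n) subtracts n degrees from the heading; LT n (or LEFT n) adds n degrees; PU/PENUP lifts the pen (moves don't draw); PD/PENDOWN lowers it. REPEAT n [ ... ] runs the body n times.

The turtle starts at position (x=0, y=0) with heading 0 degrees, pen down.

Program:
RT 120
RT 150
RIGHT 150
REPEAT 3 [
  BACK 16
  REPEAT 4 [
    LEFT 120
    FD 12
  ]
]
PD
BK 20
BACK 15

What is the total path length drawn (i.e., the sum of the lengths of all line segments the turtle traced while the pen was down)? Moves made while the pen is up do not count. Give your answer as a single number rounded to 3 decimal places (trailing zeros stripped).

Executing turtle program step by step:
Start: pos=(0,0), heading=0, pen down
RT 120: heading 0 -> 240
RT 150: heading 240 -> 90
RT 150: heading 90 -> 300
REPEAT 3 [
  -- iteration 1/3 --
  BK 16: (0,0) -> (-8,13.856) [heading=300, draw]
  REPEAT 4 [
    -- iteration 1/4 --
    LT 120: heading 300 -> 60
    FD 12: (-8,13.856) -> (-2,24.249) [heading=60, draw]
    -- iteration 2/4 --
    LT 120: heading 60 -> 180
    FD 12: (-2,24.249) -> (-14,24.249) [heading=180, draw]
    -- iteration 3/4 --
    LT 120: heading 180 -> 300
    FD 12: (-14,24.249) -> (-8,13.856) [heading=300, draw]
    -- iteration 4/4 --
    LT 120: heading 300 -> 60
    FD 12: (-8,13.856) -> (-2,24.249) [heading=60, draw]
  ]
  -- iteration 2/3 --
  BK 16: (-2,24.249) -> (-10,10.392) [heading=60, draw]
  REPEAT 4 [
    -- iteration 1/4 --
    LT 120: heading 60 -> 180
    FD 12: (-10,10.392) -> (-22,10.392) [heading=180, draw]
    -- iteration 2/4 --
    LT 120: heading 180 -> 300
    FD 12: (-22,10.392) -> (-16,0) [heading=300, draw]
    -- iteration 3/4 --
    LT 120: heading 300 -> 60
    FD 12: (-16,0) -> (-10,10.392) [heading=60, draw]
    -- iteration 4/4 --
    LT 120: heading 60 -> 180
    FD 12: (-10,10.392) -> (-22,10.392) [heading=180, draw]
  ]
  -- iteration 3/3 --
  BK 16: (-22,10.392) -> (-6,10.392) [heading=180, draw]
  REPEAT 4 [
    -- iteration 1/4 --
    LT 120: heading 180 -> 300
    FD 12: (-6,10.392) -> (0,0) [heading=300, draw]
    -- iteration 2/4 --
    LT 120: heading 300 -> 60
    FD 12: (0,0) -> (6,10.392) [heading=60, draw]
    -- iteration 3/4 --
    LT 120: heading 60 -> 180
    FD 12: (6,10.392) -> (-6,10.392) [heading=180, draw]
    -- iteration 4/4 --
    LT 120: heading 180 -> 300
    FD 12: (-6,10.392) -> (0,0) [heading=300, draw]
  ]
]
PD: pen down
BK 20: (0,0) -> (-10,17.321) [heading=300, draw]
BK 15: (-10,17.321) -> (-17.5,30.311) [heading=300, draw]
Final: pos=(-17.5,30.311), heading=300, 17 segment(s) drawn

Segment lengths:
  seg 1: (0,0) -> (-8,13.856), length = 16
  seg 2: (-8,13.856) -> (-2,24.249), length = 12
  seg 3: (-2,24.249) -> (-14,24.249), length = 12
  seg 4: (-14,24.249) -> (-8,13.856), length = 12
  seg 5: (-8,13.856) -> (-2,24.249), length = 12
  seg 6: (-2,24.249) -> (-10,10.392), length = 16
  seg 7: (-10,10.392) -> (-22,10.392), length = 12
  seg 8: (-22,10.392) -> (-16,0), length = 12
  seg 9: (-16,0) -> (-10,10.392), length = 12
  seg 10: (-10,10.392) -> (-22,10.392), length = 12
  seg 11: (-22,10.392) -> (-6,10.392), length = 16
  seg 12: (-6,10.392) -> (0,0), length = 12
  seg 13: (0,0) -> (6,10.392), length = 12
  seg 14: (6,10.392) -> (-6,10.392), length = 12
  seg 15: (-6,10.392) -> (0,0), length = 12
  seg 16: (0,0) -> (-10,17.321), length = 20
  seg 17: (-10,17.321) -> (-17.5,30.311), length = 15
Total = 227

Answer: 227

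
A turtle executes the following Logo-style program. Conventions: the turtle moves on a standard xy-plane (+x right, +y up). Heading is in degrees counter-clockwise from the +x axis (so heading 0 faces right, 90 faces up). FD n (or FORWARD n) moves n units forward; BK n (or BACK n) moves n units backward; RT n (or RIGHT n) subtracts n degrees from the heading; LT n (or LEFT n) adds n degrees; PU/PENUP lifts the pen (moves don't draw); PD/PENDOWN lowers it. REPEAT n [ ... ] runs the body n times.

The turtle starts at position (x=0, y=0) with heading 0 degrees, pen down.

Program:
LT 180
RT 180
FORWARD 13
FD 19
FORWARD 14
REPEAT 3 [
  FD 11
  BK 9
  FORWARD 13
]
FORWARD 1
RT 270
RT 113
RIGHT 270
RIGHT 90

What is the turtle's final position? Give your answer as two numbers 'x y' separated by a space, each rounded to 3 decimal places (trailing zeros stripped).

Executing turtle program step by step:
Start: pos=(0,0), heading=0, pen down
LT 180: heading 0 -> 180
RT 180: heading 180 -> 0
FD 13: (0,0) -> (13,0) [heading=0, draw]
FD 19: (13,0) -> (32,0) [heading=0, draw]
FD 14: (32,0) -> (46,0) [heading=0, draw]
REPEAT 3 [
  -- iteration 1/3 --
  FD 11: (46,0) -> (57,0) [heading=0, draw]
  BK 9: (57,0) -> (48,0) [heading=0, draw]
  FD 13: (48,0) -> (61,0) [heading=0, draw]
  -- iteration 2/3 --
  FD 11: (61,0) -> (72,0) [heading=0, draw]
  BK 9: (72,0) -> (63,0) [heading=0, draw]
  FD 13: (63,0) -> (76,0) [heading=0, draw]
  -- iteration 3/3 --
  FD 11: (76,0) -> (87,0) [heading=0, draw]
  BK 9: (87,0) -> (78,0) [heading=0, draw]
  FD 13: (78,0) -> (91,0) [heading=0, draw]
]
FD 1: (91,0) -> (92,0) [heading=0, draw]
RT 270: heading 0 -> 90
RT 113: heading 90 -> 337
RT 270: heading 337 -> 67
RT 90: heading 67 -> 337
Final: pos=(92,0), heading=337, 13 segment(s) drawn

Answer: 92 0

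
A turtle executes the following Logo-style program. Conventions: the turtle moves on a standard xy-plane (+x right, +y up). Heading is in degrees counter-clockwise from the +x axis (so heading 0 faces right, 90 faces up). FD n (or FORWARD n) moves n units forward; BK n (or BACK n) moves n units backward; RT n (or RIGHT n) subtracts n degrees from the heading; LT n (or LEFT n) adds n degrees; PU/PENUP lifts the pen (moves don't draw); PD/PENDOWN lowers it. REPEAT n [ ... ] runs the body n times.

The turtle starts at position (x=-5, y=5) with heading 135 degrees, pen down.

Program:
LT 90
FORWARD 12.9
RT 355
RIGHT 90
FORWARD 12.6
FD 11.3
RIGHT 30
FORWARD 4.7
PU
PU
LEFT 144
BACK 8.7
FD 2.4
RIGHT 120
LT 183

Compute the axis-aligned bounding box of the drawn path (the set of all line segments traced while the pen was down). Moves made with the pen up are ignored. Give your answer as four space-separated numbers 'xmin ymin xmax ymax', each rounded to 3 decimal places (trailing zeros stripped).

Executing turtle program step by step:
Start: pos=(-5,5), heading=135, pen down
LT 90: heading 135 -> 225
FD 12.9: (-5,5) -> (-14.122,-4.122) [heading=225, draw]
RT 355: heading 225 -> 230
RT 90: heading 230 -> 140
FD 12.6: (-14.122,-4.122) -> (-23.774,3.977) [heading=140, draw]
FD 11.3: (-23.774,3.977) -> (-32.43,11.241) [heading=140, draw]
RT 30: heading 140 -> 110
FD 4.7: (-32.43,11.241) -> (-34.038,15.658) [heading=110, draw]
PU: pen up
PU: pen up
LT 144: heading 110 -> 254
BK 8.7: (-34.038,15.658) -> (-31.64,24.02) [heading=254, move]
FD 2.4: (-31.64,24.02) -> (-32.301,21.713) [heading=254, move]
RT 120: heading 254 -> 134
LT 183: heading 134 -> 317
Final: pos=(-32.301,21.713), heading=317, 4 segment(s) drawn

Segment endpoints: x in {-34.038, -32.43, -23.774, -14.122, -5}, y in {-4.122, 3.977, 5, 11.241, 15.658}
xmin=-34.038, ymin=-4.122, xmax=-5, ymax=15.658

Answer: -34.038 -4.122 -5 15.658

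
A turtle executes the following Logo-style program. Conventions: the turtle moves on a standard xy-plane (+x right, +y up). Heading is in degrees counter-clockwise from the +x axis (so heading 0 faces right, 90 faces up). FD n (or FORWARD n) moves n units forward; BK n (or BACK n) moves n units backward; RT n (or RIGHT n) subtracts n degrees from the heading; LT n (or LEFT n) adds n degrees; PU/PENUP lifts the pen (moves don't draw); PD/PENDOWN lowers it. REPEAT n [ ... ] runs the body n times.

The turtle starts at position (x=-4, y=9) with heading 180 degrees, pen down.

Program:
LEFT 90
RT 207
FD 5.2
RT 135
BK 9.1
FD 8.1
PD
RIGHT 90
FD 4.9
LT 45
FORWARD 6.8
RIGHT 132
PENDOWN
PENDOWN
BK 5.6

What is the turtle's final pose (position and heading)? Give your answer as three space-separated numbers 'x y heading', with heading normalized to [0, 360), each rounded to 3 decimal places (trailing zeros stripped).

Answer: -7.689 1.783 111

Derivation:
Executing turtle program step by step:
Start: pos=(-4,9), heading=180, pen down
LT 90: heading 180 -> 270
RT 207: heading 270 -> 63
FD 5.2: (-4,9) -> (-1.639,13.633) [heading=63, draw]
RT 135: heading 63 -> 288
BK 9.1: (-1.639,13.633) -> (-4.451,22.288) [heading=288, draw]
FD 8.1: (-4.451,22.288) -> (-1.948,14.584) [heading=288, draw]
PD: pen down
RT 90: heading 288 -> 198
FD 4.9: (-1.948,14.584) -> (-6.608,13.07) [heading=198, draw]
LT 45: heading 198 -> 243
FD 6.8: (-6.608,13.07) -> (-9.696,7.011) [heading=243, draw]
RT 132: heading 243 -> 111
PD: pen down
PD: pen down
BK 5.6: (-9.696,7.011) -> (-7.689,1.783) [heading=111, draw]
Final: pos=(-7.689,1.783), heading=111, 6 segment(s) drawn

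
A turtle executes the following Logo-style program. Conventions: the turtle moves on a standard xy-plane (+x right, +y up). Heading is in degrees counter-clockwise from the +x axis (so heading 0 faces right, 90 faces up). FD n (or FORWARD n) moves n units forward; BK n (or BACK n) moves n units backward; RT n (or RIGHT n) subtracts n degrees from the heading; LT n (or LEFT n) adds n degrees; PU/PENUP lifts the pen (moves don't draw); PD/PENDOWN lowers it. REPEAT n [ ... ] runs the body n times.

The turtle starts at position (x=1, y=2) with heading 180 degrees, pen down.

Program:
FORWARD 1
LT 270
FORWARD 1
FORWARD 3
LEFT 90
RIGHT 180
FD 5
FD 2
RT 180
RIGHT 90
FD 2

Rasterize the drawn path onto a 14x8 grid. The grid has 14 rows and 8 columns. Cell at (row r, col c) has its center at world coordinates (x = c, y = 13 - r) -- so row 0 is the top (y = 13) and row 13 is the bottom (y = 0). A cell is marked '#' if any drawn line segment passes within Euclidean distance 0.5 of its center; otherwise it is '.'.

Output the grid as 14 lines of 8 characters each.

Answer: ........
........
........
........
........
.......#
.......#
########
#.......
#.......
#.......
##......
........
........

Derivation:
Segment 0: (1,2) -> (0,2)
Segment 1: (0,2) -> (0,3)
Segment 2: (0,3) -> (0,6)
Segment 3: (0,6) -> (5,6)
Segment 4: (5,6) -> (7,6)
Segment 5: (7,6) -> (7,8)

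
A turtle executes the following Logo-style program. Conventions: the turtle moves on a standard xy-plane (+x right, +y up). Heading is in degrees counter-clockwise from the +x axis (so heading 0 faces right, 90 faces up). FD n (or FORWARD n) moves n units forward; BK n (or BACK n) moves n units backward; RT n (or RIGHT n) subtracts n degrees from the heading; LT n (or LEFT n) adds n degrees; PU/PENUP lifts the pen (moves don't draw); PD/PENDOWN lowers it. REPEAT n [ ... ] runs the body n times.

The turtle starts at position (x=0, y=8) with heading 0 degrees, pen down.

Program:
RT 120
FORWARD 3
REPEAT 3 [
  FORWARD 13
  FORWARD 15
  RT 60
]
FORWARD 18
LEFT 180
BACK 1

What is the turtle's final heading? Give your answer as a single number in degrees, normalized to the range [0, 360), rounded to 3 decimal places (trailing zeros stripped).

Answer: 240

Derivation:
Executing turtle program step by step:
Start: pos=(0,8), heading=0, pen down
RT 120: heading 0 -> 240
FD 3: (0,8) -> (-1.5,5.402) [heading=240, draw]
REPEAT 3 [
  -- iteration 1/3 --
  FD 13: (-1.5,5.402) -> (-8,-5.856) [heading=240, draw]
  FD 15: (-8,-5.856) -> (-15.5,-18.847) [heading=240, draw]
  RT 60: heading 240 -> 180
  -- iteration 2/3 --
  FD 13: (-15.5,-18.847) -> (-28.5,-18.847) [heading=180, draw]
  FD 15: (-28.5,-18.847) -> (-43.5,-18.847) [heading=180, draw]
  RT 60: heading 180 -> 120
  -- iteration 3/3 --
  FD 13: (-43.5,-18.847) -> (-50,-7.588) [heading=120, draw]
  FD 15: (-50,-7.588) -> (-57.5,5.402) [heading=120, draw]
  RT 60: heading 120 -> 60
]
FD 18: (-57.5,5.402) -> (-48.5,20.99) [heading=60, draw]
LT 180: heading 60 -> 240
BK 1: (-48.5,20.99) -> (-48,21.856) [heading=240, draw]
Final: pos=(-48,21.856), heading=240, 9 segment(s) drawn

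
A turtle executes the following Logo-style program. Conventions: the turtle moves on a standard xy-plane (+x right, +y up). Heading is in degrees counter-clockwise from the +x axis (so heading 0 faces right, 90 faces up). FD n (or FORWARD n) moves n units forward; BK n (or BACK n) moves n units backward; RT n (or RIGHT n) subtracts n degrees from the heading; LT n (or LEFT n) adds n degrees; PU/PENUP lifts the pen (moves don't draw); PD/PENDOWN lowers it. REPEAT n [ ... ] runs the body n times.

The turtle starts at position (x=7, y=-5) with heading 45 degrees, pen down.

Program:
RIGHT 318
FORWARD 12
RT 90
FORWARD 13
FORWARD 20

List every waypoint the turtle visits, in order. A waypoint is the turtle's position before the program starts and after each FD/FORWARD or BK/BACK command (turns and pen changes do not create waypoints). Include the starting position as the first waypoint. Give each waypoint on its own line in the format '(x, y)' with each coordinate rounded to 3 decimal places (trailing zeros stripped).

Answer: (7, -5)
(7.628, 6.984)
(20.61, 6.303)
(40.583, 5.256)

Derivation:
Executing turtle program step by step:
Start: pos=(7,-5), heading=45, pen down
RT 318: heading 45 -> 87
FD 12: (7,-5) -> (7.628,6.984) [heading=87, draw]
RT 90: heading 87 -> 357
FD 13: (7.628,6.984) -> (20.61,6.303) [heading=357, draw]
FD 20: (20.61,6.303) -> (40.583,5.256) [heading=357, draw]
Final: pos=(40.583,5.256), heading=357, 3 segment(s) drawn
Waypoints (4 total):
(7, -5)
(7.628, 6.984)
(20.61, 6.303)
(40.583, 5.256)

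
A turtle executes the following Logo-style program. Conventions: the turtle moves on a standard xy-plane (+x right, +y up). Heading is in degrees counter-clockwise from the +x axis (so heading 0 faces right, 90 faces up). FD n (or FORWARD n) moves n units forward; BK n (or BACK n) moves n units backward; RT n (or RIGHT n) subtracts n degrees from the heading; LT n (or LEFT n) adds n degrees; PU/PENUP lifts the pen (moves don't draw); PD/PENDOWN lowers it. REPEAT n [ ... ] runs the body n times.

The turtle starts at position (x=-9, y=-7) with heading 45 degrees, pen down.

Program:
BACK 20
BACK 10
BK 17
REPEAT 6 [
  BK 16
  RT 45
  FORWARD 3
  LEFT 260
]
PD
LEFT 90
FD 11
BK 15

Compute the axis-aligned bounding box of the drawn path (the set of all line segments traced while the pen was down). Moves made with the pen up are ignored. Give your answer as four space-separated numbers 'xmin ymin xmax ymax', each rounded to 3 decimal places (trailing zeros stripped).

Executing turtle program step by step:
Start: pos=(-9,-7), heading=45, pen down
BK 20: (-9,-7) -> (-23.142,-21.142) [heading=45, draw]
BK 10: (-23.142,-21.142) -> (-30.213,-28.213) [heading=45, draw]
BK 17: (-30.213,-28.213) -> (-42.234,-40.234) [heading=45, draw]
REPEAT 6 [
  -- iteration 1/6 --
  BK 16: (-42.234,-40.234) -> (-53.548,-51.548) [heading=45, draw]
  RT 45: heading 45 -> 0
  FD 3: (-53.548,-51.548) -> (-50.548,-51.548) [heading=0, draw]
  LT 260: heading 0 -> 260
  -- iteration 2/6 --
  BK 16: (-50.548,-51.548) -> (-47.769,-35.791) [heading=260, draw]
  RT 45: heading 260 -> 215
  FD 3: (-47.769,-35.791) -> (-50.227,-37.512) [heading=215, draw]
  LT 260: heading 215 -> 115
  -- iteration 3/6 --
  BK 16: (-50.227,-37.512) -> (-43.465,-52.012) [heading=115, draw]
  RT 45: heading 115 -> 70
  FD 3: (-43.465,-52.012) -> (-42.439,-49.193) [heading=70, draw]
  LT 260: heading 70 -> 330
  -- iteration 4/6 --
  BK 16: (-42.439,-49.193) -> (-56.295,-41.193) [heading=330, draw]
  RT 45: heading 330 -> 285
  FD 3: (-56.295,-41.193) -> (-55.519,-44.091) [heading=285, draw]
  LT 260: heading 285 -> 185
  -- iteration 5/6 --
  BK 16: (-55.519,-44.091) -> (-39.58,-42.697) [heading=185, draw]
  RT 45: heading 185 -> 140
  FD 3: (-39.58,-42.697) -> (-41.878,-40.768) [heading=140, draw]
  LT 260: heading 140 -> 40
  -- iteration 6/6 --
  BK 16: (-41.878,-40.768) -> (-54.135,-51.053) [heading=40, draw]
  RT 45: heading 40 -> 355
  FD 3: (-54.135,-51.053) -> (-51.146,-51.314) [heading=355, draw]
  LT 260: heading 355 -> 255
]
PD: pen down
LT 90: heading 255 -> 345
FD 11: (-51.146,-51.314) -> (-40.521,-54.161) [heading=345, draw]
BK 15: (-40.521,-54.161) -> (-55.01,-50.279) [heading=345, draw]
Final: pos=(-55.01,-50.279), heading=345, 17 segment(s) drawn

Segment endpoints: x in {-56.295, -55.519, -55.01, -54.135, -53.548, -51.146, -50.548, -50.227, -47.769, -43.465, -42.439, -42.234, -41.878, -40.521, -39.58, -30.213, -23.142, -9}, y in {-54.161, -52.012, -51.548, -51.314, -51.053, -50.279, -49.193, -44.091, -42.697, -41.193, -40.768, -40.234, -37.512, -35.791, -28.213, -21.142, -7}
xmin=-56.295, ymin=-54.161, xmax=-9, ymax=-7

Answer: -56.295 -54.161 -9 -7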